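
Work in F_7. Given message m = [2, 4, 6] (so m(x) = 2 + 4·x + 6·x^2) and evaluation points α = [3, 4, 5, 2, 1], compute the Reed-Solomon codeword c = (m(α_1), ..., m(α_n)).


c = [5, 2, 4, 6, 5]

Message polynomial: m(x) = 2 + 4·x + 6·x^2 (mod 7).
For each evaluation point α_i, compute m(α_i) mod 7:
  α_1 = 3: Horner steps 6 → 1 → 5, so m(3) = 5.
  α_2 = 4: Horner steps 6 → 0 → 2, so m(4) = 2.
  α_3 = 5: Horner steps 6 → 6 → 4, so m(5) = 4.
  α_4 = 2: Horner steps 6 → 2 → 6, so m(2) = 6.
  α_5 = 1: Horner steps 6 → 3 → 5, so m(1) = 5.
Codeword c = [5, 2, 4, 6, 5] ∈ F_7^5.


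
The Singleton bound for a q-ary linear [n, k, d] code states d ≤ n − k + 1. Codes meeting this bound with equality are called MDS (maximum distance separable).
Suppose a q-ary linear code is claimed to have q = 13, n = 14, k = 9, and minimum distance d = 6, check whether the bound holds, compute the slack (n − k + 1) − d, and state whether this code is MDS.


Singleton RHS = n − k + 1 = 6, slack = 0, bound satisfied, MDS.

Singleton bound: d ≤ n − k + 1.
Here n = 14, k = 9, so n − k + 1 = 6.
Given d = 6, check d ≤ 6: YES.
Slack = (n − k + 1) − d = 0.
The code is MDS (slack = 0).
Description: the claimed parameters are [14, 9, 6]_13; such a code would be MDS (meets Singleton bound).


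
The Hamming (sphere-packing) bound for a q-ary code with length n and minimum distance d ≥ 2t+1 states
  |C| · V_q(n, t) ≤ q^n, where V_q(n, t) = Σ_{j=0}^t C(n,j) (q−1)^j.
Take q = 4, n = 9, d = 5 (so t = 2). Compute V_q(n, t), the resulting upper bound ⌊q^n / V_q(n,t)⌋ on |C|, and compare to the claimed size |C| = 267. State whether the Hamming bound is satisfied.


V_q(n, t) = 352, q^n = 262144, Hamming bound = 744, |C| = 267 ≤ bound (satisfied).

Step 1: Compute V_q(n, t) = Σ_{j=0}^2 C(n, j) (q−1)^j.
  j = 0: C(9,0)·(3)^0 = 1·1 = 1.
  j = 1: C(9,1)·(3)^1 = 9·3 = 27.
  j = 2: C(9,2)·(3)^2 = 36·9 = 324.
  V_q(n, t) = 1 + 27 + 324 = 352.
Step 2: q^n = 4^9 = 262144.
Step 3: Hamming bound ⌊q^n / V_q(n,t)⌋ = ⌊262144/352⌋ = 744.
Step 4: Compare |C| = 267 to 744: satisfied.
The claimed |C| lies below the Hamming bound.


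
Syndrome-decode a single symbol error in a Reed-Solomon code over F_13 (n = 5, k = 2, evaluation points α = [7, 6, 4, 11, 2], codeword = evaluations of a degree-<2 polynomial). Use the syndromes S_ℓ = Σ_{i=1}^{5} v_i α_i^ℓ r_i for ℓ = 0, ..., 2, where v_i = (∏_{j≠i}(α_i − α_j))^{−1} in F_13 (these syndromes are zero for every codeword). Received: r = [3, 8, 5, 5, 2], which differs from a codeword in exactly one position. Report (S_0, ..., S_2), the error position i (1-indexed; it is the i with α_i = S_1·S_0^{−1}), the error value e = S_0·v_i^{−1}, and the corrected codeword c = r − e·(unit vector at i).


S = (4, 5, 3), error at position 4, error magnitude e = 9, c = [3, 8, 5, 9, 2].

Step 1: column multipliers v_i = (∏_{j≠i}(α_i − α_j))^{−1} mod 13.
  i = 1 (α = 7): (7−6)(7−4)(7−11)(7−2) = 1·3·(−4)·5 = −60 ≡ 5, so v_1 = 5^{−1} = 8 (mod 13).
  i = 2 (α = 6): (6−7)(6−4)(6−11)(6−2) = (−1)·2·(−5)·4 = 40 ≡ 1, so v_2 = 1^{−1} = 1 (mod 13).
  i = 3 (α = 4): (4−7)(4−6)(4−11)(4−2) = (−3)·(−2)·(−7)·2 = −84 ≡ 7, so v_3 = 7^{−1} = 2 (mod 13).
  i = 4 (α = 11): (11−7)(11−6)(11−4)(11−2) = 4·5·7·9 = 1260 ≡ 12, so v_4 = 12^{−1} = 12 (mod 13).
  i = 5 (α = 2): (2−7)(2−6)(2−4)(2−11) = (−5)·(−4)·(−2)·(−9) = 360 ≡ 9, so v_5 = 9^{−1} = 3 (mod 13).
  v = [8, 1, 2, 12, 3].
Step 2: syndromes of r = [3, 8, 5, 5, 2] (all sums mod 13).
  S_0 = Σ v_i r_i = 8·3 + 1·8 + 2·5 + 12·5 + 3·2 = 108 ≡ 4.
  S_1 = Σ v_i α_i r_i = 8·7·3 + 1·6·8 + 2·4·5 + 12·11·5 + 3·2·2 = 928 ≡ 5.
  α_i^2 mod 13 = [10, 10, 3, 4, 4].
  S_2 = Σ v_i α_i^2 r_i = 8·10·3 + 1·10·8 + 2·3·5 + 12·4·5 + 3·4·2 = 614 ≡ 3.
  S = (4, 5, 3) ≠ 0, so r is not a codeword (an error is present).
Step 3: locate the error. For a single error e at position i, S_ℓ = v_i·e·α_i^ℓ, so α_err = S_1/S_0.
  S_0^{−1} = 4^{−1} = 10 (mod 13), so α_err = 5·10 = 50 ≡ 11 = α_4. Error position i = 4.
  Consistency check: S_2/S_1 = 3·8 = 24 ≡ 11 = α_err ✓ (single-error assumption holds).
Step 4: error magnitude e = S_0/v_4 = S_0·∏_{j≠4}(α_4 − α_j) = 4·12 = 48 ≡ 9 (mod 13).
Step 5: correct position 4: c_4 = r_4 − e = 5 − 9 ≡ 9 (mod 13). Hence c = [3, 8, 5, 9, 2].
  Check: interpolating c through the α_i gives m(x) = 12 + 8·x (degree < 2) with m(α_i) = c_i for every i, so c is indeed a codeword.


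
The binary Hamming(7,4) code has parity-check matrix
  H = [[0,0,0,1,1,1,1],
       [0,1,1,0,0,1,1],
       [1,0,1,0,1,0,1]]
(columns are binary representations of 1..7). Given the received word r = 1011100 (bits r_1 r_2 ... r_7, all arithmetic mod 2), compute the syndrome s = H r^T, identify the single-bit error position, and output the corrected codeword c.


s = (0, 1, 1)^T, error position = 3, corrected codeword c = 1001100

Compute s = H r^T mod 2 one row at a time:
  s_1 = 1 + 1 + 0 + 0 = 2 ≡ 0 (mod 2).
  s_2 = 0 + 1 + 0 + 0 = 1 ≡ 1 (mod 2).
  s_3 = 1 + 1 + 1 + 0 = 3 ≡ 1 (mod 2).
s = (0, 1, 1)^T — this equals column 3 of H (binary 011), so error is at position 3.
Correct: flip bit 3 of r = 1011100 to get c = 1001100.


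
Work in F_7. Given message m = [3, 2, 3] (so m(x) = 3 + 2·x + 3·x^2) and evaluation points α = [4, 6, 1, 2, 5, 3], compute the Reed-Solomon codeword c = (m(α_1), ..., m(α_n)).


c = [3, 4, 1, 5, 4, 1]

Message polynomial: m(x) = 3 + 2·x + 3·x^2 (mod 7).
For each evaluation point α_i, compute m(α_i) mod 7:
  α_1 = 4: Horner steps 3 → 0 → 3, so m(4) = 3.
  α_2 = 6: Horner steps 3 → 6 → 4, so m(6) = 4.
  α_3 = 1: Horner steps 3 → 5 → 1, so m(1) = 1.
  α_4 = 2: Horner steps 3 → 1 → 5, so m(2) = 5.
  α_5 = 5: Horner steps 3 → 3 → 4, so m(5) = 4.
  α_6 = 3: Horner steps 3 → 4 → 1, so m(3) = 1.
Codeword c = [3, 4, 1, 5, 4, 1] ∈ F_7^6.


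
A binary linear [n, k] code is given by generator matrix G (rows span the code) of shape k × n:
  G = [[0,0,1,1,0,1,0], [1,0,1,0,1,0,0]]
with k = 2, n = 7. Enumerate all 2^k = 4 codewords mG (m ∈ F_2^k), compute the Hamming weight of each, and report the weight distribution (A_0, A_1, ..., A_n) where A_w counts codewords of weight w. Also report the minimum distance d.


Weight distribution: A_0 = 1, A_3 = 2, A_4 = 1. Minimum distance d = 3.

Enumerate all 2^2 = 4 messages m ∈ F_2^2.
For each, compute codeword c = mG in F_2^7, then tally its weight.
  m = 00 → c = 0000000, weight = 0.
  m = 10 → c = 0011010, weight = 3.
  m = 01 → c = 1010100, weight = 3.
  m = 11 → c = 1001110, weight = 4.
Tally weights:
  weight 0: 1 codewords.
  weight 3: 2 codewords.
  weight 4: 1 codewords.
Minimum distance d = smallest w > 0 with A_w > 0 = 3.
Sanity: Σ A_w = 4 = 2^2 = 4 ✓.


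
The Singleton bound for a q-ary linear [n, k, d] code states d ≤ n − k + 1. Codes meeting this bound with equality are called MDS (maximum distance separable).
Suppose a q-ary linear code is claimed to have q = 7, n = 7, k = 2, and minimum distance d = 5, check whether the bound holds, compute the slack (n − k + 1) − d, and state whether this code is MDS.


Singleton RHS = n − k + 1 = 6, slack = 1, bound satisfied, not MDS.

Singleton bound: d ≤ n − k + 1.
Here n = 7, k = 2, so n − k + 1 = 6.
Given d = 5, check d ≤ 6: YES.
Slack = (n − k + 1) − d = 1.
The code is NOT MDS (slack = 1 > 0).
Description: the claimed parameters are [7, 2, 5]_7; such a code would be non-MDS.


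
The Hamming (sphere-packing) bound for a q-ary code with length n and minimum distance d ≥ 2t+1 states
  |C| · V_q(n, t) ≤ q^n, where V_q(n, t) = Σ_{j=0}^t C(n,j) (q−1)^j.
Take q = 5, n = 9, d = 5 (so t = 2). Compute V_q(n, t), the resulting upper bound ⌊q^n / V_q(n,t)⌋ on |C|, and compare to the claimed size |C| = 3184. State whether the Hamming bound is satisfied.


V_q(n, t) = 613, q^n = 1953125, Hamming bound = 3186, |C| = 3184 ≤ bound (satisfied).

Step 1: Compute V_q(n, t) = Σ_{j=0}^2 C(n, j) (q−1)^j.
  j = 0: C(9,0)·(4)^0 = 1·1 = 1.
  j = 1: C(9,1)·(4)^1 = 9·4 = 36.
  j = 2: C(9,2)·(4)^2 = 36·16 = 576.
  V_q(n, t) = 1 + 36 + 576 = 613.
Step 2: q^n = 5^9 = 1953125.
Step 3: Hamming bound ⌊q^n / V_q(n,t)⌋ = ⌊1953125/613⌋ = 3186.
Step 4: Compare |C| = 3184 to 3186: satisfied.
The claimed |C| lies below the Hamming bound.


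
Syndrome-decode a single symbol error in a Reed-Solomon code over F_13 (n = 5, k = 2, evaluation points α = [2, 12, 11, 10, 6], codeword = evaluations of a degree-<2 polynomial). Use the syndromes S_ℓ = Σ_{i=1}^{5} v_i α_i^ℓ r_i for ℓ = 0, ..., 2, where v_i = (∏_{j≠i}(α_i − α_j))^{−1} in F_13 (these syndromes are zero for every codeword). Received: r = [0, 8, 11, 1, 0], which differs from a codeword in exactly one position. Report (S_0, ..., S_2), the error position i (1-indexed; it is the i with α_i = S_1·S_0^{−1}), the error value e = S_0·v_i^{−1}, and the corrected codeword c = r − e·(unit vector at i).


S = (2, 4, 8), error at position 1, error magnitude e = 1, c = [12, 8, 11, 1, 0].

Step 1: column multipliers v_i = (∏_{j≠i}(α_i − α_j))^{−1} mod 13.
  i = 1 (α = 2): (2−12)(2−11)(2−10)(2−6) = (−10)·(−9)·(−8)·(−4) = 2880 ≡ 7, so v_1 = 7^{−1} = 2 (mod 13).
  i = 2 (α = 12): (12−2)(12−11)(12−10)(12−6) = 10·1·2·6 = 120 ≡ 3, so v_2 = 3^{−1} = 9 (mod 13).
  i = 3 (α = 11): (11−2)(11−12)(11−10)(11−6) = 9·(−1)·1·5 = −45 ≡ 7, so v_3 = 7^{−1} = 2 (mod 13).
  i = 4 (α = 10): (10−2)(10−12)(10−11)(10−6) = 8·(−2)·(−1)·4 = 64 ≡ 12, so v_4 = 12^{−1} = 12 (mod 13).
  i = 5 (α = 6): (6−2)(6−12)(6−11)(6−10) = 4·(−6)·(−5)·(−4) = −480 ≡ 1, so v_5 = 1^{−1} = 1 (mod 13).
  v = [2, 9, 2, 12, 1].
Step 2: syndromes of r = [0, 8, 11, 1, 0] (all sums mod 13).
  S_0 = Σ v_i r_i = 2·0 + 9·8 + 2·11 + 12·1 + 1·0 = 106 ≡ 2.
  S_1 = Σ v_i α_i r_i = 2·2·0 + 9·12·8 + 2·11·11 + 12·10·1 + 1·6·0 = 1226 ≡ 4.
  α_i^2 mod 13 = [4, 1, 4, 9, 10].
  S_2 = Σ v_i α_i^2 r_i = 2·4·0 + 9·1·8 + 2·4·11 + 12·9·1 + 1·10·0 = 268 ≡ 8.
  S = (2, 4, 8) ≠ 0, so r is not a codeword (an error is present).
Step 3: locate the error. For a single error e at position i, S_ℓ = v_i·e·α_i^ℓ, so α_err = S_1/S_0.
  S_0^{−1} = 2^{−1} = 7 (mod 13), so α_err = 4·7 = 28 ≡ 2 = α_1. Error position i = 1.
  Consistency check: S_2/S_1 = 8·10 = 80 ≡ 2 = α_err ✓ (single-error assumption holds).
Step 4: error magnitude e = S_0/v_1 = S_0·∏_{j≠1}(α_1 − α_j) = 2·7 = 14 ≡ 1 (mod 13).
Step 5: correct position 1: c_1 = r_1 − e = 0 − 1 ≡ 12 (mod 13). Hence c = [12, 8, 11, 1, 0].
  Check: interpolating c through the α_i gives m(x) = 5 + 10·x (degree < 2) with m(α_i) = c_i for every i, so c is indeed a codeword.


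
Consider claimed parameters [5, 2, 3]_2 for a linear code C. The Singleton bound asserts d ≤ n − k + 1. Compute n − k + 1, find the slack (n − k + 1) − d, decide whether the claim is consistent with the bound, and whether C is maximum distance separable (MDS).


Singleton RHS = n − k + 1 = 4, slack = 1, bound satisfied, not MDS.

Singleton bound: d ≤ n − k + 1.
Here n = 5, k = 2, so n − k + 1 = 4.
Given d = 3, check d ≤ 4: YES.
Slack = (n − k + 1) − d = 1.
The code is NOT MDS (slack = 1 > 0).
Description: the claimed parameters are [5, 2, 3]_2; such a code would be non-MDS.


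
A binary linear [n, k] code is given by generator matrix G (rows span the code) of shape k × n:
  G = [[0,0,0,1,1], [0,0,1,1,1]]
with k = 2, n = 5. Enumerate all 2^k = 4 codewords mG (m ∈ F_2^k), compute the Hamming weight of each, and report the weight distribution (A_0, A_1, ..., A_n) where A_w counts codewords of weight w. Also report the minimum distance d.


Weight distribution: A_0 = 1, A_1 = 1, A_2 = 1, A_3 = 1. Minimum distance d = 1.

Enumerate all 2^2 = 4 messages m ∈ F_2^2.
For each, compute codeword c = mG in F_2^5, then tally its weight.
  m = 00 → c = 00000, weight = 0.
  m = 10 → c = 00011, weight = 2.
  m = 01 → c = 00111, weight = 3.
  m = 11 → c = 00100, weight = 1.
Tally weights:
  weight 0: 1 codewords.
  weight 1: 1 codewords.
  weight 2: 1 codewords.
  weight 3: 1 codewords.
Minimum distance d = smallest w > 0 with A_w > 0 = 1.
Sanity: Σ A_w = 4 = 2^2 = 4 ✓.


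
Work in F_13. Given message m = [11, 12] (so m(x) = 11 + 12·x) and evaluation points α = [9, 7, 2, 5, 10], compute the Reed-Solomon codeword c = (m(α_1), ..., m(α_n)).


c = [2, 4, 9, 6, 1]

Message polynomial: m(x) = 11 + 12·x (mod 13).
For each evaluation point α_i, compute m(α_i) mod 13:
  α_1 = 9: Horner steps 12 → 2, so m(9) = 2.
  α_2 = 7: Horner steps 12 → 4, so m(7) = 4.
  α_3 = 2: Horner steps 12 → 9, so m(2) = 9.
  α_4 = 5: Horner steps 12 → 6, so m(5) = 6.
  α_5 = 10: Horner steps 12 → 1, so m(10) = 1.
Codeword c = [2, 4, 9, 6, 1] ∈ F_13^5.


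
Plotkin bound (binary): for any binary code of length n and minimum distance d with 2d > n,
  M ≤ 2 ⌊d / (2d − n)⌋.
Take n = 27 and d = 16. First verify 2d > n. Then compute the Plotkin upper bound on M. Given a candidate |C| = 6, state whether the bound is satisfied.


Plotkin bound M ≤ 6; given |C| = 6 ≤ bound (satisfied).

Check applicability: 2d = 32, n = 27.
2d − n = 5 > 0, so Plotkin applies.
Compute d/(2d−n) = 16/5 ≈ 3.2000.
⌊d/(2d−n)⌋ = 3.
Plotkin bound: M ≤ 2·3 = 6.
Given |C| = 6, check: satisfied.
This |C| is at the Plotkin bound.


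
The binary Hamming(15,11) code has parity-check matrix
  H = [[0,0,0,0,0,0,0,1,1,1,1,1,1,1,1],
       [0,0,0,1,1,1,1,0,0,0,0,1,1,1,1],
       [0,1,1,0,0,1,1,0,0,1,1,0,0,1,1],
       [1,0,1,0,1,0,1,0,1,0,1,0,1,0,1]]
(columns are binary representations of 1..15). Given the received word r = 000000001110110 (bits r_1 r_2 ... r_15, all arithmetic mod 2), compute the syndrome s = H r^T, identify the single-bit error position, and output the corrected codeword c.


s = (1, 0, 1, 1)^T, error position = 11, corrected codeword c = 000000001100110

Compute s = H r^T mod 2 one row at a time:
  s_1 = 0 + 1 + 1 + 1 + 0 + 1 + 1 + 0 = 5 ≡ 1 (mod 2).
  s_2 = 0 + 0 + 0 + 0 + 0 + 1 + 1 + 0 = 2 ≡ 0 (mod 2).
  s_3 = 0 + 0 + 0 + 0 + 1 + 1 + 1 + 0 = 3 ≡ 1 (mod 2).
  s_4 = 0 + 0 + 0 + 0 + 1 + 1 + 1 + 0 = 3 ≡ 1 (mod 2).
s = (1, 0, 1, 1)^T — this equals column 11 of H (binary 1011), so error is at position 11.
Correct: flip bit 11 of r = 000000001110110 to get c = 000000001100110.


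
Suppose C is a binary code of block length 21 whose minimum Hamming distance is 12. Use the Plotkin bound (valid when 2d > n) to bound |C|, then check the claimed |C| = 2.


Plotkin bound M ≤ 8; given |C| = 2 ≤ bound (satisfied).

Check applicability: 2d = 24, n = 21.
2d − n = 3 > 0, so Plotkin applies.
Compute d/(2d−n) = 12/3 ≈ 4.0000.
⌊d/(2d−n)⌋ = 4.
Plotkin bound: M ≤ 2·4 = 8.
Given |C| = 2, check: satisfied.
This |C| is below the Plotkin bound.


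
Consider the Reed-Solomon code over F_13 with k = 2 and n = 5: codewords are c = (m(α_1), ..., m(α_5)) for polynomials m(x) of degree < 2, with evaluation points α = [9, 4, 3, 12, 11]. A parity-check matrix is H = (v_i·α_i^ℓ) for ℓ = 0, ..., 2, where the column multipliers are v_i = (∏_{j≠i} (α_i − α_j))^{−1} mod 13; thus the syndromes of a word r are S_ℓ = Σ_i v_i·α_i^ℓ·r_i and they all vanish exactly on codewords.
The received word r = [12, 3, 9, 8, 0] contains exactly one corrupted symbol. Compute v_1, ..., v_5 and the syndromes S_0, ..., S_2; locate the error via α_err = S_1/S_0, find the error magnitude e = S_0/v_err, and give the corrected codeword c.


S = (5, 8, 5), error at position 4, error magnitude e = 1, c = [12, 3, 9, 7, 0].

Step 1: column multipliers v_i = (∏_{j≠i}(α_i − α_j))^{−1} mod 13.
  i = 1 (α = 9): (9−4)(9−3)(9−12)(9−11) = 5·6·(−3)·(−2) = 180 ≡ 11, so v_1 = 11^{−1} = 6 (mod 13).
  i = 2 (α = 4): (4−9)(4−3)(4−12)(4−11) = (−5)·1·(−8)·(−7) = −280 ≡ 6, so v_2 = 6^{−1} = 11 (mod 13).
  i = 3 (α = 3): (3−9)(3−4)(3−12)(3−11) = (−6)·(−1)·(−9)·(−8) = 432 ≡ 3, so v_3 = 3^{−1} = 9 (mod 13).
  i = 4 (α = 12): (12−9)(12−4)(12−3)(12−11) = 3·8·9·1 = 216 ≡ 8, so v_4 = 8^{−1} = 5 (mod 13).
  i = 5 (α = 11): (11−9)(11−4)(11−3)(11−12) = 2·7·8·(−1) = −112 ≡ 5, so v_5 = 5^{−1} = 8 (mod 13).
  v = [6, 11, 9, 5, 8].
Step 2: syndromes of r = [12, 3, 9, 8, 0] (all sums mod 13).
  S_0 = Σ v_i r_i = 6·12 + 11·3 + 9·9 + 5·8 + 8·0 = 226 ≡ 5.
  S_1 = Σ v_i α_i r_i = 6·9·12 + 11·4·3 + 9·3·9 + 5·12·8 + 8·11·0 = 1503 ≡ 8.
  α_i^2 mod 13 = [3, 3, 9, 1, 4].
  S_2 = Σ v_i α_i^2 r_i = 6·3·12 + 11·3·3 + 9·9·9 + 5·1·8 + 8·4·0 = 1084 ≡ 5.
  S = (5, 8, 5) ≠ 0, so r is not a codeword (an error is present).
Step 3: locate the error. For a single error e at position i, S_ℓ = v_i·e·α_i^ℓ, so α_err = S_1/S_0.
  S_0^{−1} = 5^{−1} = 8 (mod 13), so α_err = 8·8 = 64 ≡ 12 = α_4. Error position i = 4.
  Consistency check: S_2/S_1 = 5·5 = 25 ≡ 12 = α_err ✓ (single-error assumption holds).
Step 4: error magnitude e = S_0/v_4 = S_0·∏_{j≠4}(α_4 − α_j) = 5·8 = 40 ≡ 1 (mod 13).
Step 5: correct position 4: c_4 = r_4 − e = 8 − 1 ≡ 7 (mod 13). Hence c = [12, 3, 9, 7, 0].
  Check: interpolating c through the α_i gives m(x) = 1 + 7·x (degree < 2) with m(α_i) = c_i for every i, so c is indeed a codeword.


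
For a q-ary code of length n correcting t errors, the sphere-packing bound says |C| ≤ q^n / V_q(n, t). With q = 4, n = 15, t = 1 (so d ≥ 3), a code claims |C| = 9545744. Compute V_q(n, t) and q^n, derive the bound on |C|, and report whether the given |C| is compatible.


V_q(n, t) = 46, q^n = 1073741824, Hamming bound = 23342213, |C| = 9545744 ≤ bound (satisfied).

Step 1: Compute V_q(n, t) = Σ_{j=0}^1 C(n, j) (q−1)^j.
  j = 0: C(15,0)·(3)^0 = 1·1 = 1.
  j = 1: C(15,1)·(3)^1 = 15·3 = 45.
  V_q(n, t) = 1 + 45 = 46.
Step 2: q^n = 4^15 = 1073741824.
Step 3: Hamming bound ⌊q^n / V_q(n,t)⌋ = ⌊1073741824/46⌋ = 23342213.
Step 4: Compare |C| = 9545744 to 23342213: satisfied.
The claimed |C| lies below the Hamming bound.


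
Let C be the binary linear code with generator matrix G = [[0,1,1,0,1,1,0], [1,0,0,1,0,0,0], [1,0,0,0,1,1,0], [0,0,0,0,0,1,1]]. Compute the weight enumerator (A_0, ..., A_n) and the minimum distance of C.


Weight distribution: A_0 = 1, A_2 = 2, A_3 = 6, A_4 = 3, A_5 = 2, A_6 = 2. Minimum distance d = 2.

Enumerate all 2^4 = 16 messages m ∈ F_2^4.
For each, compute codeword c = mG in F_2^7, then tally its weight.
  m = 0000 → c = 0000000, weight = 0.
  m = 1000 → c = 0110110, weight = 4.
  m = 0100 → c = 1001000, weight = 2.
  m = 1100 → c = 1111110, weight = 6.
  m = 0010 → c = 1000110, weight = 3.
  m = 1010 → c = 1110000, weight = 3.
  m = 0110 → c = 0001110, weight = 3.
  m = 1110 → c = 0111000, weight = 3.
  m = 0001 → c = 0000011, weight = 2.
  m = 1001 → c = 0110101, weight = 4.
  m = 0101 → c = 1001011, weight = 4.
  m = 1101 → c = 1111101, weight = 6.
  m = 0011 → c = 1000101, weight = 3.
  m = 1011 → c = 1110011, weight = 5.
  m = 0111 → c = 0001101, weight = 3.
  m = 1111 → c = 0111011, weight = 5.
Tally weights:
  weight 0: 1 codewords.
  weight 2: 2 codewords.
  weight 3: 6 codewords.
  weight 4: 3 codewords.
  weight 5: 2 codewords.
  weight 6: 2 codewords.
Minimum distance d = smallest w > 0 with A_w > 0 = 2.
Sanity: Σ A_w = 16 = 2^4 = 16 ✓.


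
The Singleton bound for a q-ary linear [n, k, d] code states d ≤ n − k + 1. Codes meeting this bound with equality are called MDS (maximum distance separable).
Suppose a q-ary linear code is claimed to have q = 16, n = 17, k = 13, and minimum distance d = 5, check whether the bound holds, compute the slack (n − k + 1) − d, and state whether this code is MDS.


Singleton RHS = n − k + 1 = 5, slack = 0, bound satisfied, MDS.

Singleton bound: d ≤ n − k + 1.
Here n = 17, k = 13, so n − k + 1 = 5.
Given d = 5, check d ≤ 5: YES.
Slack = (n − k + 1) − d = 0.
The code is MDS (slack = 0).
Description: the claimed parameters are [17, 13, 5]_16; such a code would be MDS (meets Singleton bound).


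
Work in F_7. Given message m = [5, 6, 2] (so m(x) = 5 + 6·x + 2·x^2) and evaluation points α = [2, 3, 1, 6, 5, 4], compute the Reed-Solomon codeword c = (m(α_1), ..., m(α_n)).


c = [4, 6, 6, 1, 1, 5]

Message polynomial: m(x) = 5 + 6·x + 2·x^2 (mod 7).
For each evaluation point α_i, compute m(α_i) mod 7:
  α_1 = 2: Horner steps 2 → 3 → 4, so m(2) = 4.
  α_2 = 3: Horner steps 2 → 5 → 6, so m(3) = 6.
  α_3 = 1: Horner steps 2 → 1 → 6, so m(1) = 6.
  α_4 = 6: Horner steps 2 → 4 → 1, so m(6) = 1.
  α_5 = 5: Horner steps 2 → 2 → 1, so m(5) = 1.
  α_6 = 4: Horner steps 2 → 0 → 5, so m(4) = 5.
Codeword c = [4, 6, 6, 1, 1, 5] ∈ F_7^6.


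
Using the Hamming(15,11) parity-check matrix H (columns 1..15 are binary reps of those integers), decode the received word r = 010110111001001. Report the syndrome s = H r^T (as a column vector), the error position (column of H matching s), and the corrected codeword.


s = (0, 1, 1, 0)^T, error position = 6, corrected codeword c = 010111111001001

Compute s = H r^T mod 2 one row at a time:
  s_1 = 1 + 1 + 0 + 0 + 1 + 0 + 0 + 1 = 4 ≡ 0 (mod 2).
  s_2 = 1 + 1 + 0 + 1 + 1 + 0 + 0 + 1 = 5 ≡ 1 (mod 2).
  s_3 = 1 + 0 + 0 + 1 + 0 + 0 + 0 + 1 = 3 ≡ 1 (mod 2).
  s_4 = 0 + 0 + 1 + 1 + 1 + 0 + 0 + 1 = 4 ≡ 0 (mod 2).
s = (0, 1, 1, 0)^T — this equals column 6 of H (binary 0110), so error is at position 6.
Correct: flip bit 6 of r = 010110111001001 to get c = 010111111001001.


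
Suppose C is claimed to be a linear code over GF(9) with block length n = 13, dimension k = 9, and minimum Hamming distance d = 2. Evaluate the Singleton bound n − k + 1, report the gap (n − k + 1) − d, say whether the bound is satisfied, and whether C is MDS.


Singleton RHS = n − k + 1 = 5, slack = 3, bound satisfied, not MDS.

Singleton bound: d ≤ n − k + 1.
Here n = 13, k = 9, so n − k + 1 = 5.
Given d = 2, check d ≤ 5: YES.
Slack = (n − k + 1) − d = 3.
The code is NOT MDS (slack = 3 > 0).
Description: the claimed parameters are [13, 9, 2]_9; such a code would be non-MDS.


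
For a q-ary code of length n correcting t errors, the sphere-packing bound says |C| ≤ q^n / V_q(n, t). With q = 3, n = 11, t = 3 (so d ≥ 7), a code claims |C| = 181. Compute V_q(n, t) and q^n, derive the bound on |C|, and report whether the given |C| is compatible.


V_q(n, t) = 1563, q^n = 177147, Hamming bound = 113, |C| = 181 > bound (violated).

Step 1: Compute V_q(n, t) = Σ_{j=0}^3 C(n, j) (q−1)^j.
  j = 0: C(11,0)·(2)^0 = 1·1 = 1.
  j = 1: C(11,1)·(2)^1 = 11·2 = 22.
  j = 2: C(11,2)·(2)^2 = 55·4 = 220.
  j = 3: C(11,3)·(2)^3 = 165·8 = 1320.
  V_q(n, t) = 1 + 22 + 220 + 1320 = 1563.
Step 2: q^n = 3^11 = 177147.
Step 3: Hamming bound ⌊q^n / V_q(n,t)⌋ = ⌊177147/1563⌋ = 113.
Step 4: Compare |C| = 181 to 113: violated.
The claimed |C| lies above the Hamming bound, so no 3-ary code of length 11 with d ≥ 7 can have 181 codewords.


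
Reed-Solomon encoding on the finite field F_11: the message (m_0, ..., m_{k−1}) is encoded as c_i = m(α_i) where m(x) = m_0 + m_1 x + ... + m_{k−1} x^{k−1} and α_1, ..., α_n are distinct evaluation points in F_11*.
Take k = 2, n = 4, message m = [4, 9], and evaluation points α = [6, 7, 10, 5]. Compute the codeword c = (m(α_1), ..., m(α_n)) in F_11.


c = [3, 1, 6, 5]

Message polynomial: m(x) = 4 + 9·x (mod 11).
For each evaluation point α_i, compute m(α_i) mod 11:
  α_1 = 6: Horner steps 9 → 3, so m(6) = 3.
  α_2 = 7: Horner steps 9 → 1, so m(7) = 1.
  α_3 = 10: Horner steps 9 → 6, so m(10) = 6.
  α_4 = 5: Horner steps 9 → 5, so m(5) = 5.
Codeword c = [3, 1, 6, 5] ∈ F_11^4.


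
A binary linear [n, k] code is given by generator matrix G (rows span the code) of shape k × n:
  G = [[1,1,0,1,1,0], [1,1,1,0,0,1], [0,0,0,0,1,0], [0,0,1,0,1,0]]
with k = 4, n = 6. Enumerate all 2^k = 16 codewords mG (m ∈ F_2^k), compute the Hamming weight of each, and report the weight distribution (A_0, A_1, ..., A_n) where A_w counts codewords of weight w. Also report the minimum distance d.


Weight distribution: A_0 = 1, A_1 = 2, A_2 = 2, A_3 = 4, A_4 = 5, A_5 = 2. Minimum distance d = 1.

Enumerate all 2^4 = 16 messages m ∈ F_2^4.
For each, compute codeword c = mG in F_2^6, then tally its weight.
  m = 0000 → c = 000000, weight = 0.
  m = 1000 → c = 110110, weight = 4.
  m = 0100 → c = 111001, weight = 4.
  m = 1100 → c = 001111, weight = 4.
  m = 0010 → c = 000010, weight = 1.
  m = 1010 → c = 110100, weight = 3.
  m = 0110 → c = 111011, weight = 5.
  m = 1110 → c = 001101, weight = 3.
  m = 0001 → c = 001010, weight = 2.
  m = 1001 → c = 111100, weight = 4.
  m = 0101 → c = 110011, weight = 4.
  m = 1101 → c = 000101, weight = 2.
  m = 0011 → c = 001000, weight = 1.
  m = 1011 → c = 111110, weight = 5.
  m = 0111 → c = 110001, weight = 3.
  m = 1111 → c = 000111, weight = 3.
Tally weights:
  weight 0: 1 codewords.
  weight 1: 2 codewords.
  weight 2: 2 codewords.
  weight 3: 4 codewords.
  weight 4: 5 codewords.
  weight 5: 2 codewords.
Minimum distance d = smallest w > 0 with A_w > 0 = 1.
Sanity: Σ A_w = 16 = 2^4 = 16 ✓.


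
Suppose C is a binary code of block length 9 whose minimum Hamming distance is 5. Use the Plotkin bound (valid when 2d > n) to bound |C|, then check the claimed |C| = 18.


Plotkin bound M ≤ 10; given |C| = 18 > bound (violated).

Check applicability: 2d = 10, n = 9.
2d − n = 1 > 0, so Plotkin applies.
Compute d/(2d−n) = 5/1 ≈ 5.0000.
⌊d/(2d−n)⌋ = 5.
Plotkin bound: M ≤ 2·5 = 10.
Given |C| = 18, check: VIOLATED.
This |C| is above the Plotkin bound, so no binary code with n = 9, d = 5 and 18 codewords exists.


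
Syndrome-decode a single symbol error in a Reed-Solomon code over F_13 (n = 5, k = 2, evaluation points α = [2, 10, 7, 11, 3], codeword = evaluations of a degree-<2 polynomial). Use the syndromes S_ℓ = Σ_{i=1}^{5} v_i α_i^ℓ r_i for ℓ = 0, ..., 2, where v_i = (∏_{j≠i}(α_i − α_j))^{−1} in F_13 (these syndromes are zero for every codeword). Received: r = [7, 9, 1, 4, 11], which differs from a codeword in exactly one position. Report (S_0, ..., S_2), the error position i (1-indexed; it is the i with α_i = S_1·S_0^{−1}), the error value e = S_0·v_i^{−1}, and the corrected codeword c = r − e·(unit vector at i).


S = (9, 12, 3), error at position 2, error magnitude e = 9, c = [7, 0, 1, 4, 11].

Step 1: column multipliers v_i = (∏_{j≠i}(α_i − α_j))^{−1} mod 13.
  i = 1 (α = 2): (2−10)(2−7)(2−11)(2−3) = (−8)·(−5)·(−9)·(−1) = 360 ≡ 9, so v_1 = 9^{−1} = 3 (mod 13).
  i = 2 (α = 10): (10−2)(10−7)(10−11)(10−3) = 8·3·(−1)·7 = −168 ≡ 1, so v_2 = 1^{−1} = 1 (mod 13).
  i = 3 (α = 7): (7−2)(7−10)(7−11)(7−3) = 5·(−3)·(−4)·4 = 240 ≡ 6, so v_3 = 6^{−1} = 11 (mod 13).
  i = 4 (α = 11): (11−2)(11−10)(11−7)(11−3) = 9·1·4·8 = 288 ≡ 2, so v_4 = 2^{−1} = 7 (mod 13).
  i = 5 (α = 3): (3−2)(3−10)(3−7)(3−11) = 1·(−7)·(−4)·(−8) = −224 ≡ 10, so v_5 = 10^{−1} = 4 (mod 13).
  v = [3, 1, 11, 7, 4].
Step 2: syndromes of r = [7, 9, 1, 4, 11] (all sums mod 13).
  S_0 = Σ v_i r_i = 3·7 + 1·9 + 11·1 + 7·4 + 4·11 = 113 ≡ 9.
  S_1 = Σ v_i α_i r_i = 3·2·7 + 1·10·9 + 11·7·1 + 7·11·4 + 4·3·11 = 649 ≡ 12.
  α_i^2 mod 13 = [4, 9, 10, 4, 9].
  S_2 = Σ v_i α_i^2 r_i = 3·4·7 + 1·9·9 + 11·10·1 + 7·4·4 + 4·9·11 = 783 ≡ 3.
  S = (9, 12, 3) ≠ 0, so r is not a codeword (an error is present).
Step 3: locate the error. For a single error e at position i, S_ℓ = v_i·e·α_i^ℓ, so α_err = S_1/S_0.
  S_0^{−1} = 9^{−1} = 3 (mod 13), so α_err = 12·3 = 36 ≡ 10 = α_2. Error position i = 2.
  Consistency check: S_2/S_1 = 3·12 = 36 ≡ 10 = α_err ✓ (single-error assumption holds).
Step 4: error magnitude e = S_0/v_2 = S_0·∏_{j≠2}(α_2 − α_j) = 9·1 = 9 ≡ 9 (mod 13).
Step 5: correct position 2: c_2 = r_2 − e = 9 − 9 ≡ 0 (mod 13). Hence c = [7, 0, 1, 4, 11].
  Check: interpolating c through the α_i gives m(x) = 12 + 4·x (degree < 2) with m(α_i) = c_i for every i, so c is indeed a codeword.


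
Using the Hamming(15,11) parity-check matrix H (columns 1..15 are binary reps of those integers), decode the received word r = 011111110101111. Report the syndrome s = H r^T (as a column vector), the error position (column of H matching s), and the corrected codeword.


s = (0, 0, 1, 1)^T, error position = 3, corrected codeword c = 010111110101111

Compute s = H r^T mod 2 one row at a time:
  s_1 = 1 + 0 + 1 + 0 + 1 + 1 + 1 + 1 = 6 ≡ 0 (mod 2).
  s_2 = 1 + 1 + 1 + 1 + 1 + 1 + 1 + 1 = 8 ≡ 0 (mod 2).
  s_3 = 1 + 1 + 1 + 1 + 1 + 0 + 1 + 1 = 7 ≡ 1 (mod 2).
  s_4 = 0 + 1 + 1 + 1 + 0 + 0 + 1 + 1 = 5 ≡ 1 (mod 2).
s = (0, 0, 1, 1)^T — this equals column 3 of H (binary 0011), so error is at position 3.
Correct: flip bit 3 of r = 011111110101111 to get c = 010111110101111.


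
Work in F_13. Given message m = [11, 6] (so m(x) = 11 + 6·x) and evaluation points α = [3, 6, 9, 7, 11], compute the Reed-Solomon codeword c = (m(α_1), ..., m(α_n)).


c = [3, 8, 0, 1, 12]

Message polynomial: m(x) = 11 + 6·x (mod 13).
For each evaluation point α_i, compute m(α_i) mod 13:
  α_1 = 3: Horner steps 6 → 3, so m(3) = 3.
  α_2 = 6: Horner steps 6 → 8, so m(6) = 8.
  α_3 = 9: Horner steps 6 → 0, so m(9) = 0.
  α_4 = 7: Horner steps 6 → 1, so m(7) = 1.
  α_5 = 11: Horner steps 6 → 12, so m(11) = 12.
Codeword c = [3, 8, 0, 1, 12] ∈ F_13^5.


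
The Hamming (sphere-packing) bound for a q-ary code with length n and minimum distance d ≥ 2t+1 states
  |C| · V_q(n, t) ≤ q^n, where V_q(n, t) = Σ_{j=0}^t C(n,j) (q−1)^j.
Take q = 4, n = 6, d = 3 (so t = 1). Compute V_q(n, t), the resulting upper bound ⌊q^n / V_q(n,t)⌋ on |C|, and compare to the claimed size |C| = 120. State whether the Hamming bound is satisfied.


V_q(n, t) = 19, q^n = 4096, Hamming bound = 215, |C| = 120 ≤ bound (satisfied).

Step 1: Compute V_q(n, t) = Σ_{j=0}^1 C(n, j) (q−1)^j.
  j = 0: C(6,0)·(3)^0 = 1·1 = 1.
  j = 1: C(6,1)·(3)^1 = 6·3 = 18.
  V_q(n, t) = 1 + 18 = 19.
Step 2: q^n = 4^6 = 4096.
Step 3: Hamming bound ⌊q^n / V_q(n,t)⌋ = ⌊4096/19⌋ = 215.
Step 4: Compare |C| = 120 to 215: satisfied.
The claimed |C| lies below the Hamming bound.


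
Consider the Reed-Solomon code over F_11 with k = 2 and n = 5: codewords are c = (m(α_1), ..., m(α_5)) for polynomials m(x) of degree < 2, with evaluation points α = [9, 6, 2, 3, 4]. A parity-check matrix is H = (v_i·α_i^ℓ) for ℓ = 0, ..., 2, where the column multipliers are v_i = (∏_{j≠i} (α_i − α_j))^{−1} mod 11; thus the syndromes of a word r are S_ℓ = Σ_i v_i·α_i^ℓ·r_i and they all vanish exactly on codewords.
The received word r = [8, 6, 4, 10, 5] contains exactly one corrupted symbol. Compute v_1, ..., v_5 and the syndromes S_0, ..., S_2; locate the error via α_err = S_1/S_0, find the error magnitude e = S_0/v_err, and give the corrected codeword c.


S = (2, 7, 8), error at position 1, error magnitude e = 6, c = [2, 6, 4, 10, 5].

Step 1: column multipliers v_i = (∏_{j≠i}(α_i − α_j))^{−1} mod 11.
  i = 1 (α = 9): (9−6)(9−2)(9−3)(9−4) = 3·7·6·5 = 630 ≡ 3, so v_1 = 3^{−1} = 4 (mod 11).
  i = 2 (α = 6): (6−9)(6−2)(6−3)(6−4) = (−3)·4·3·2 = −72 ≡ 5, so v_2 = 5^{−1} = 9 (mod 11).
  i = 3 (α = 2): (2−9)(2−6)(2−3)(2−4) = (−7)·(−4)·(−1)·(−2) = 56 ≡ 1, so v_3 = 1^{−1} = 1 (mod 11).
  i = 4 (α = 3): (3−9)(3−6)(3−2)(3−4) = (−6)·(−3)·1·(−1) = −18 ≡ 4, so v_4 = 4^{−1} = 3 (mod 11).
  i = 5 (α = 4): (4−9)(4−6)(4−2)(4−3) = (−5)·(−2)·2·1 = 20 ≡ 9, so v_5 = 9^{−1} = 5 (mod 11).
  v = [4, 9, 1, 3, 5].
Step 2: syndromes of r = [8, 6, 4, 10, 5] (all sums mod 11).
  S_0 = Σ v_i r_i = 4·8 + 9·6 + 1·4 + 3·10 + 5·5 = 145 ≡ 2.
  S_1 = Σ v_i α_i r_i = 4·9·8 + 9·6·6 + 1·2·4 + 3·3·10 + 5·4·5 = 810 ≡ 7.
  α_i^2 mod 11 = [4, 3, 4, 9, 5].
  S_2 = Σ v_i α_i^2 r_i = 4·4·8 + 9·3·6 + 1·4·4 + 3·9·10 + 5·5·5 = 701 ≡ 8.
  S = (2, 7, 8) ≠ 0, so r is not a codeword (an error is present).
Step 3: locate the error. For a single error e at position i, S_ℓ = v_i·e·α_i^ℓ, so α_err = S_1/S_0.
  S_0^{−1} = 2^{−1} = 6 (mod 11), so α_err = 7·6 = 42 ≡ 9 = α_1. Error position i = 1.
  Consistency check: S_2/S_1 = 8·8 = 64 ≡ 9 = α_err ✓ (single-error assumption holds).
Step 4: error magnitude e = S_0/v_1 = S_0·∏_{j≠1}(α_1 − α_j) = 2·3 = 6 ≡ 6 (mod 11).
Step 5: correct position 1: c_1 = r_1 − e = 8 − 6 ≡ 2 (mod 11). Hence c = [2, 6, 4, 10, 5].
  Check: interpolating c through the α_i gives m(x) = 3 + 6·x (degree < 2) with m(α_i) = c_i for every i, so c is indeed a codeword.


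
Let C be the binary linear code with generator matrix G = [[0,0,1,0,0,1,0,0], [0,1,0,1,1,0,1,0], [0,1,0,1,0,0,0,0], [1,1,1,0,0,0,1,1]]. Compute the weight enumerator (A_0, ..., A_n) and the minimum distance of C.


Weight distribution: A_0 = 1, A_2 = 3, A_4 = 3, A_5 = 8, A_6 = 1. Minimum distance d = 2.

Enumerate all 2^4 = 16 messages m ∈ F_2^4.
For each, compute codeword c = mG in F_2^8, then tally its weight.
  m = 0000 → c = 00000000, weight = 0.
  m = 1000 → c = 00100100, weight = 2.
  m = 0100 → c = 01011010, weight = 4.
  m = 1100 → c = 01111110, weight = 6.
  m = 0010 → c = 01010000, weight = 2.
  m = 1010 → c = 01110100, weight = 4.
  m = 0110 → c = 00001010, weight = 2.
  m = 1110 → c = 00101110, weight = 4.
  m = 0001 → c = 11100011, weight = 5.
  m = 1001 → c = 11000111, weight = 5.
  m = 0101 → c = 10111001, weight = 5.
  m = 1101 → c = 10011101, weight = 5.
  m = 0011 → c = 10110011, weight = 5.
  m = 1011 → c = 10010111, weight = 5.
  m = 0111 → c = 11101001, weight = 5.
  m = 1111 → c = 11001101, weight = 5.
Tally weights:
  weight 0: 1 codewords.
  weight 2: 3 codewords.
  weight 4: 3 codewords.
  weight 5: 8 codewords.
  weight 6: 1 codewords.
Minimum distance d = smallest w > 0 with A_w > 0 = 2.
Sanity: Σ A_w = 16 = 2^4 = 16 ✓.


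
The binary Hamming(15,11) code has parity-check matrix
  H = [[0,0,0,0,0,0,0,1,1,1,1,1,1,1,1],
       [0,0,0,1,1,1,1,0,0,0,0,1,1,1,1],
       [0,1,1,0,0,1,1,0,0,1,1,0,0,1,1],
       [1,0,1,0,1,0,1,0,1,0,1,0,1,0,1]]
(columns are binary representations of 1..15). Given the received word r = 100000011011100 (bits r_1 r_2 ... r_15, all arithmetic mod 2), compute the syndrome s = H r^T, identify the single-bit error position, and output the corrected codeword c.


s = (1, 0, 1, 0)^T, error position = 10, corrected codeword c = 100000011111100

Compute s = H r^T mod 2 one row at a time:
  s_1 = 1 + 1 + 0 + 1 + 1 + 1 + 0 + 0 = 5 ≡ 1 (mod 2).
  s_2 = 0 + 0 + 0 + 0 + 1 + 1 + 0 + 0 = 2 ≡ 0 (mod 2).
  s_3 = 0 + 0 + 0 + 0 + 0 + 1 + 0 + 0 = 1 ≡ 1 (mod 2).
  s_4 = 1 + 0 + 0 + 0 + 1 + 1 + 1 + 0 = 4 ≡ 0 (mod 2).
s = (1, 0, 1, 0)^T — this equals column 10 of H (binary 1010), so error is at position 10.
Correct: flip bit 10 of r = 100000011011100 to get c = 100000011111100.


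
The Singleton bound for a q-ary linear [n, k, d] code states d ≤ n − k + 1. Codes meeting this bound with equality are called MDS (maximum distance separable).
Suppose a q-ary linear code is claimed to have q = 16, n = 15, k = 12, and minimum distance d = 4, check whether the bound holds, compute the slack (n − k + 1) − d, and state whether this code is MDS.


Singleton RHS = n − k + 1 = 4, slack = 0, bound satisfied, MDS.

Singleton bound: d ≤ n − k + 1.
Here n = 15, k = 12, so n − k + 1 = 4.
Given d = 4, check d ≤ 4: YES.
Slack = (n − k + 1) − d = 0.
The code is MDS (slack = 0).
Description: the claimed parameters are [15, 12, 4]_16; such a code would be MDS (meets Singleton bound).


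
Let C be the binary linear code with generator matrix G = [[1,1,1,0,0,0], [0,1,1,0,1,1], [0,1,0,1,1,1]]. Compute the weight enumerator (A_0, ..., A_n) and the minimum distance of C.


Weight distribution: A_0 = 1, A_2 = 1, A_3 = 3, A_4 = 2, A_5 = 1. Minimum distance d = 2.

Enumerate all 2^3 = 8 messages m ∈ F_2^3.
For each, compute codeword c = mG in F_2^6, then tally its weight.
  m = 000 → c = 000000, weight = 0.
  m = 100 → c = 111000, weight = 3.
  m = 010 → c = 011011, weight = 4.
  m = 110 → c = 100011, weight = 3.
  m = 001 → c = 010111, weight = 4.
  m = 101 → c = 101111, weight = 5.
  m = 011 → c = 001100, weight = 2.
  m = 111 → c = 110100, weight = 3.
Tally weights:
  weight 0: 1 codewords.
  weight 2: 1 codewords.
  weight 3: 3 codewords.
  weight 4: 2 codewords.
  weight 5: 1 codewords.
Minimum distance d = smallest w > 0 with A_w > 0 = 2.
Sanity: Σ A_w = 8 = 2^3 = 8 ✓.


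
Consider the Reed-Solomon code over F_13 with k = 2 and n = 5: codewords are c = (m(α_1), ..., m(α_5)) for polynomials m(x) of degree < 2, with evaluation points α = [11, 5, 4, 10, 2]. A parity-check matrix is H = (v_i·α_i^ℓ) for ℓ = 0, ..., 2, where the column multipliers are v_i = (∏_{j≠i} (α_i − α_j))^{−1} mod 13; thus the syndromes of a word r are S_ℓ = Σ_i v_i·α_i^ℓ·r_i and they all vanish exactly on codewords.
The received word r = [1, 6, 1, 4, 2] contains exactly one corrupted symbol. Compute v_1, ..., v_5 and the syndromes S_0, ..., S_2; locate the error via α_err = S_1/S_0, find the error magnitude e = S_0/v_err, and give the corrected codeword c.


S = (10, 1, 4), error at position 3, error magnitude e = 5, c = [1, 6, 9, 4, 2].

Step 1: column multipliers v_i = (∏_{j≠i}(α_i − α_j))^{−1} mod 13.
  i = 1 (α = 11): (11−5)(11−4)(11−10)(11−2) = 6·7·1·9 = 378 ≡ 1, so v_1 = 1^{−1} = 1 (mod 13).
  i = 2 (α = 5): (5−11)(5−4)(5−10)(5−2) = (−6)·1·(−5)·3 = 90 ≡ 12, so v_2 = 12^{−1} = 12 (mod 13).
  i = 3 (α = 4): (4−11)(4−5)(4−10)(4−2) = (−7)·(−1)·(−6)·2 = −84 ≡ 7, so v_3 = 7^{−1} = 2 (mod 13).
  i = 4 (α = 10): (10−11)(10−5)(10−4)(10−2) = (−1)·5·6·8 = −240 ≡ 7, so v_4 = 7^{−1} = 2 (mod 13).
  i = 5 (α = 2): (2−11)(2−5)(2−4)(2−10) = (−9)·(−3)·(−2)·(−8) = 432 ≡ 3, so v_5 = 3^{−1} = 9 (mod 13).
  v = [1, 12, 2, 2, 9].
Step 2: syndromes of r = [1, 6, 1, 4, 2] (all sums mod 13).
  S_0 = Σ v_i r_i = 1·1 + 12·6 + 2·1 + 2·4 + 9·2 = 101 ≡ 10.
  S_1 = Σ v_i α_i r_i = 1·11·1 + 12·5·6 + 2·4·1 + 2·10·4 + 9·2·2 = 495 ≡ 1.
  α_i^2 mod 13 = [4, 12, 3, 9, 4].
  S_2 = Σ v_i α_i^2 r_i = 1·4·1 + 12·12·6 + 2·3·1 + 2·9·4 + 9·4·2 = 1018 ≡ 4.
  S = (10, 1, 4) ≠ 0, so r is not a codeword (an error is present).
Step 3: locate the error. For a single error e at position i, S_ℓ = v_i·e·α_i^ℓ, so α_err = S_1/S_0.
  S_0^{−1} = 10^{−1} = 4 (mod 13), so α_err = 1·4 = 4 ≡ 4 = α_3. Error position i = 3.
  Consistency check: S_2/S_1 = 4·1 = 4 ≡ 4 = α_err ✓ (single-error assumption holds).
Step 4: error magnitude e = S_0/v_3 = S_0·∏_{j≠3}(α_3 − α_j) = 10·7 = 70 ≡ 5 (mod 13).
Step 5: correct position 3: c_3 = r_3 − e = 1 − 5 ≡ 9 (mod 13). Hence c = [1, 6, 9, 4, 2].
  Check: interpolating c through the α_i gives m(x) = 8 + 10·x (degree < 2) with m(α_i) = c_i for every i, so c is indeed a codeword.


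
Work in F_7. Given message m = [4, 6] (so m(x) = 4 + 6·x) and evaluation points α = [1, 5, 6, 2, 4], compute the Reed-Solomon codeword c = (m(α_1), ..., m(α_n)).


c = [3, 6, 5, 2, 0]

Message polynomial: m(x) = 4 + 6·x (mod 7).
For each evaluation point α_i, compute m(α_i) mod 7:
  α_1 = 1: Horner steps 6 → 3, so m(1) = 3.
  α_2 = 5: Horner steps 6 → 6, so m(5) = 6.
  α_3 = 6: Horner steps 6 → 5, so m(6) = 5.
  α_4 = 2: Horner steps 6 → 2, so m(2) = 2.
  α_5 = 4: Horner steps 6 → 0, so m(4) = 0.
Codeword c = [3, 6, 5, 2, 0] ∈ F_7^5.


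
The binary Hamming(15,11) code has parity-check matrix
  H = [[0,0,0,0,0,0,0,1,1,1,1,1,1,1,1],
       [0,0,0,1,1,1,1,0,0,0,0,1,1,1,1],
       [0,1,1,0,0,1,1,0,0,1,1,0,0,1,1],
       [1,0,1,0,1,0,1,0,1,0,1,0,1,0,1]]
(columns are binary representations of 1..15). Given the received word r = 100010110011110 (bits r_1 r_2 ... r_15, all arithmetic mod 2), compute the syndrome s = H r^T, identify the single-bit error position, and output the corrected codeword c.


s = (1, 1, 1, 1)^T, error position = 15, corrected codeword c = 100010110011111

Compute s = H r^T mod 2 one row at a time:
  s_1 = 1 + 0 + 0 + 1 + 1 + 1 + 1 + 0 = 5 ≡ 1 (mod 2).
  s_2 = 0 + 1 + 0 + 1 + 1 + 1 + 1 + 0 = 5 ≡ 1 (mod 2).
  s_3 = 0 + 0 + 0 + 1 + 0 + 1 + 1 + 0 = 3 ≡ 1 (mod 2).
  s_4 = 1 + 0 + 1 + 1 + 0 + 1 + 1 + 0 = 5 ≡ 1 (mod 2).
s = (1, 1, 1, 1)^T — this equals column 15 of H (binary 1111), so error is at position 15.
Correct: flip bit 15 of r = 100010110011110 to get c = 100010110011111.
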